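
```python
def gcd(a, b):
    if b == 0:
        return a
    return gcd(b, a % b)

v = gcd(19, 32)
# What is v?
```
Call trace:
gcd(a=19, b=32)
  gcd(a=32, b=19)
    gcd(a=19, b=13)
      gcd(a=13, b=6)
        gcd(a=6, b=1)
          gcd(a=1, b=0)
          -> return 1
        -> return 1
      -> return 1
    -> return 1
  -> return 1
-> return 1

Final answer: 1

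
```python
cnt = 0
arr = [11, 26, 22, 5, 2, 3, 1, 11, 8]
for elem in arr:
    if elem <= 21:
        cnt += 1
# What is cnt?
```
Trace:
  cnt=0
  cnt=1, elem=11
  cnt=1, elem=26
  cnt=1, elem=22
  cnt=2, elem=5
  cnt=3, elem=2
  cnt=4, elem=3
  cnt=5, elem=1
  cnt=6, elem=11
  cnt=7, elem=8

Final answer: 7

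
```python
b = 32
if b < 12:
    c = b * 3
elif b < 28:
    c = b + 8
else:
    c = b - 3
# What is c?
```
Trace:
  b=32
  b=32, c=29

Final answer: 29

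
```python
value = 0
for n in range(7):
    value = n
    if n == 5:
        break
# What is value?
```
Trace:
  value=0
  value=0, n=0
  value=1, n=1
  value=2, n=2
  value=3, n=3
  value=4, n=4
  value=5, n=5

Final answer: 5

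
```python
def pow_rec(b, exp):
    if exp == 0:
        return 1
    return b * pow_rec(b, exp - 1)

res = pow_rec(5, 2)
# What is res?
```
Call trace:
pow_rec(b=5, exp=2)
  pow_rec(b=5, exp=1)
    pow_rec(b=5, exp=0)
    -> return 1
  -> return 5
-> return 25

Final answer: 25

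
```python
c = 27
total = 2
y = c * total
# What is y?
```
Trace:
  c=27
  c=27, total=2
  c=27, total=2, y=54

Final answer: 54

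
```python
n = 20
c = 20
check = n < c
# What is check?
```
Trace:
  n=20
  n=20, c=20
  n=20, c=20, check=False

Final answer: False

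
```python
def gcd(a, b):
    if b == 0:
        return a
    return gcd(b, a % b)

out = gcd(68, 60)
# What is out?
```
Call trace:
gcd(a=68, b=60)
  gcd(a=60, b=8)
    gcd(a=8, b=4)
      gcd(a=4, b=0)
      -> return 4
    -> return 4
  -> return 4
-> return 4

Final answer: 4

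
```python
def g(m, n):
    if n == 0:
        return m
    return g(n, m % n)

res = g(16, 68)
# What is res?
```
Call trace:
g(m=16, n=68)
  g(m=68, n=16)
    g(m=16, n=4)
      g(m=4, n=0)
      -> return 4
    -> return 4
  -> return 4
-> return 4

Final answer: 4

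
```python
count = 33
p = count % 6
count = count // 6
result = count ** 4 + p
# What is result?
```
Trace:
  count=33
  count=33, p=3
  count=5, p=3
  count=5, p=3, result=628

Final answer: 628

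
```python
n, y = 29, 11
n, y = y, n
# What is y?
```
Trace:
  n=29, y=11
  n=11, y=29

Final answer: 29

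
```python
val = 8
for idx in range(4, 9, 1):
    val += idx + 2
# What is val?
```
Trace:
  val=8
  val=14, idx=4
  val=21, idx=5
  val=29, idx=6
  val=38, idx=7
  val=48, idx=8

Final answer: 48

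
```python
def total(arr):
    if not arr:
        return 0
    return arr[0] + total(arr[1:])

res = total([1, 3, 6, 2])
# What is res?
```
Call trace:
total(arr=[1, 3, 6, 2])
  total(arr=[3, 6, 2])
    total(arr=[6, 2])
      total(arr=[2])
        total(arr=[])
        -> return 0
      -> return 2
    -> return 8
  -> return 11
-> return 12

Final answer: 12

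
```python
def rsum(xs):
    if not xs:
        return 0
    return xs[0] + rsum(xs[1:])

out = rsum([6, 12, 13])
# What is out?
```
Call trace:
rsum(xs=[6, 12, 13])
  rsum(xs=[12, 13])
    rsum(xs=[13])
      rsum(xs=[])
      -> return 0
    -> return 13
  -> return 25
-> return 31

Final answer: 31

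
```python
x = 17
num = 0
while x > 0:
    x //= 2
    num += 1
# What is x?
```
Trace:
  x=17
  x=17, num=0
  x=8, num=1
  x=4, num=2
  x=2, num=3
  x=1, num=4
  x=0, num=5

Final answer: 0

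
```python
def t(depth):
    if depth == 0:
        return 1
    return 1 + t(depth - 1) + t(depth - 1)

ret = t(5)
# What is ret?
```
Call trace (a repeated sub-call is expanded the first time; later identical calls just restate its return value):
t(depth=5)
  t(depth=4)
    t(depth=3)
      t(depth=2)
        t(depth=1)
          t(depth=0)
          -> return 1
          t(depth=0)
          -> return 1
        -> return 3
        t(depth=1) -> return 3  (same call as traced above)
      -> return 7
      t(depth=2) -> return 7  (same call as traced above)
    -> return 15
    t(depth=3) -> return 15  (same call as traced above)
  -> return 31
  t(depth=4) -> return 31  (same call as traced above)
-> return 63

Final answer: 63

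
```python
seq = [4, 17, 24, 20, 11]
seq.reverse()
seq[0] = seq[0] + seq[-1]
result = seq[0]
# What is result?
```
Trace:
  seq=[4, 17, 24, 20, 11]
  seq=[11, 20, 24, 17, 4]
  seq=[15, 20, 24, 17, 4]
  seq=[15, 20, 24, 17, 4], result=15

Final answer: 15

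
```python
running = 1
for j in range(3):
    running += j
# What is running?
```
Trace:
  running=1
  running=1, j=0
  running=2, j=1
  running=4, j=2

Final answer: 4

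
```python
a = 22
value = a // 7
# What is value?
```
Trace:
  a=22
  a=22, value=3

Final answer: 3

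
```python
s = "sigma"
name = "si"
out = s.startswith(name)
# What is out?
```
Trace:
  s='sigma'
  s='sigma', name='si'
  s='sigma', name='si', out=True

Final answer: True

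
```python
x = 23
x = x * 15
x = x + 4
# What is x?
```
Trace:
  x=23
  x=345
  x=349

Final answer: 349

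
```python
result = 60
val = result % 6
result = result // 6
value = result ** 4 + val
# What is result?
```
Trace:
  result=60
  result=60, val=0
  result=10, val=0
  result=10, val=0, value=10000

Final answer: 10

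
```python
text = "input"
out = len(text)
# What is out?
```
Trace:
  text='input'
  text='input', out=5

Final answer: 5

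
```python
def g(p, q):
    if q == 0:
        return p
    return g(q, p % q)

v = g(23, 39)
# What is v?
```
Call trace:
g(p=23, q=39)
  g(p=39, q=23)
    g(p=23, q=16)
      g(p=16, q=7)
        g(p=7, q=2)
          g(p=2, q=1)
            g(p=1, q=0)
            -> return 1
          -> return 1
        -> return 1
      -> return 1
    -> return 1
  -> return 1
-> return 1

Final answer: 1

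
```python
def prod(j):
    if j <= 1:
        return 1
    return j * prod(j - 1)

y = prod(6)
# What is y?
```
Call trace:
prod(j=6)
  prod(j=5)
    prod(j=4)
      prod(j=3)
        prod(j=2)
          prod(j=1)
          -> return 1
        -> return 2
      -> return 6
    -> return 24
  -> return 120
-> return 720

Final answer: 720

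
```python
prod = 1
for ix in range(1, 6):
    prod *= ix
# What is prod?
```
Trace:
  prod=1
  prod=1, ix=1
  prod=2, ix=2
  prod=6, ix=3
  prod=24, ix=4
  prod=120, ix=5

Final answer: 120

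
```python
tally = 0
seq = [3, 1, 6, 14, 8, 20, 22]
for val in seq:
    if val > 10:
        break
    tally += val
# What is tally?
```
Trace:
  tally=0
  tally=3, val=3
  tally=4, val=1
  tally=10, val=6
  tally=10, val=14

Final answer: 10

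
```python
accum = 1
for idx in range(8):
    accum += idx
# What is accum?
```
Trace:
  accum=1
  accum=1, idx=0
  accum=2, idx=1
  accum=4, idx=2
  accum=7, idx=3
  accum=11, idx=4
  accum=16, idx=5
  accum=22, idx=6
  accum=29, idx=7

Final answer: 29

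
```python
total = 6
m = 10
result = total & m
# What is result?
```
Trace:
  total=6
  total=6, m=10
  total=6, m=10, result=2

Final answer: 2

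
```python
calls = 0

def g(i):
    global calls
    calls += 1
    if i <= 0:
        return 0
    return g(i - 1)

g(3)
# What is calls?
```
Call trace:
g(i=3)
  g(i=2)
    g(i=1)
      g(i=0)
      -> return 0
    -> return 0
  -> return 0
-> return 0

calls is incremented once per call. g is entered once for each i = 3, 2, 1, 0 (the i <= 0 call returns without recursing), i.e. 3 + 1 calls.
calls = 4

Final answer: 4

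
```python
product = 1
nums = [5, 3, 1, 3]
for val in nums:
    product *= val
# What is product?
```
Trace:
  product=1
  product=5, val=5
  product=15, val=3
  product=15, val=1
  product=45, val=3

Final answer: 45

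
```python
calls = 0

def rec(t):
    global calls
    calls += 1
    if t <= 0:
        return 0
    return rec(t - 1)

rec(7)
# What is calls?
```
Call trace:
rec(t=7)
  rec(t=6)
    rec(t=5)
      rec(t=4)
        rec(t=3)
          rec(t=2)
            rec(t=1)
              rec(t=0)
              -> return 0
            -> return 0
          -> return 0
        -> return 0
      -> return 0
    -> return 0
  -> return 0
-> return 0

calls is incremented once per call. rec is entered once for each t = 7, 6, 5, 4, 3, 2, 1, 0 (the t <= 0 call returns without recursing), i.e. 7 + 1 calls.
calls = 8

Final answer: 8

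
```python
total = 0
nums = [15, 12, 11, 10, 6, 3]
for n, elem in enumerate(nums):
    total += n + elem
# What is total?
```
Trace:
  total=0
  total=15, n=0, elem=15
  total=28, n=1, elem=12
  total=41, n=2, elem=11
  total=54, n=3, elem=10
  total=64, n=4, elem=6
  total=72, n=5, elem=3

Final answer: 72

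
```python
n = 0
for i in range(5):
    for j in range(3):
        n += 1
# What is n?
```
Trace:
  n=0
  n=1, i=0, j=0
  n=2, i=0, j=1
  n=3, i=0, j=2
  n=4, i=1, j=0
  n=5, i=1, j=1
  n=6, i=1, j=2
  n=7, i=2, j=0
  n=8, i=2, j=1
  n=9, i=2, j=2
  n=10, i=3, j=0
  n=11, i=3, j=1
  n=12, i=3, j=2
  n=13, i=4, j=0
  n=14, i=4, j=1
  n=15, i=4, j=2

Final answer: 15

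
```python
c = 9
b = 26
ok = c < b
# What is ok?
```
Trace:
  c=9
  c=9, b=26
  c=9, b=26, ok=True

Final answer: True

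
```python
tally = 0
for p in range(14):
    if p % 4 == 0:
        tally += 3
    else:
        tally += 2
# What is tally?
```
Trace:
  tally=0
  tally=3, p=0
  tally=5, p=1
  tally=7, p=2
  tally=9, p=3
  tally=12, p=4
  tally=14, p=5
  tally=16, p=6
  tally=18, p=7
  tally=21, p=8
  tally=23, p=9
  tally=25, p=10
  tally=27, p=11
  tally=30, p=12
  tally=32, p=13

Final answer: 32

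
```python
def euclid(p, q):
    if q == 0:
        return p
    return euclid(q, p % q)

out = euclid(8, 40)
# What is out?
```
Call trace:
euclid(p=8, q=40)
  euclid(p=40, q=8)
    euclid(p=8, q=0)
    -> return 8
  -> return 8
-> return 8

Final answer: 8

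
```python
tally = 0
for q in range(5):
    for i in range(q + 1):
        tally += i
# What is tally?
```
Trace:
  tally=0
  tally=0, q=0, i=0
  tally=0, q=1, i=0
  tally=1, q=1, i=1
  tally=1, q=2, i=0
  tally=2, q=2, i=1
  tally=4, q=2, i=2
  tally=4, q=3, i=0
  tally=5, q=3, i=1
  tally=7, q=3, i=2
  tally=10, q=3, i=3
  tally=10, q=4, i=0
  tally=11, q=4, i=1
  tally=13, q=4, i=2
  tally=16, q=4, i=3
  tally=20, q=4, i=4

Final answer: 20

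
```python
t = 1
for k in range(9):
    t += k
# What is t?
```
Trace:
  t=1
  t=1, k=0
  t=2, k=1
  t=4, k=2
  t=7, k=3
  t=11, k=4
  t=16, k=5
  t=22, k=6
  t=29, k=7
  t=37, k=8

Final answer: 37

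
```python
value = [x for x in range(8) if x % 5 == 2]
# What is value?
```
Trace:
  x=0
  x=1
  x=2
  x=3
  x=4
  x=5
  x=6
  x=7
  value=[2, 7]

Final answer: [2, 7]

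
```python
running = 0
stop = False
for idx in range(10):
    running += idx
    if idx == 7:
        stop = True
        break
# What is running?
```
Trace:
  running=0
  running=0, stop=False
  running=0, stop=False, idx=0
  running=1, stop=False, idx=1
  running=3, stop=False, idx=2
  running=6, stop=False, idx=3
  running=10, stop=False, idx=4
  running=15, stop=False, idx=5
  running=21, stop=False, idx=6
  running=28, stop=True, idx=7

Final answer: 28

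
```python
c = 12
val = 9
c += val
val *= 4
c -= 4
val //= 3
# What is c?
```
Trace:
  c=12
  c=12, val=9
  c=21, val=9
  c=21, val=36
  c=17, val=36
  c=17, val=12

Final answer: 17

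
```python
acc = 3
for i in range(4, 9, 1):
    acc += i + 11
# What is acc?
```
Trace:
  acc=3
  acc=18, i=4
  acc=34, i=5
  acc=51, i=6
  acc=69, i=7
  acc=88, i=8

Final answer: 88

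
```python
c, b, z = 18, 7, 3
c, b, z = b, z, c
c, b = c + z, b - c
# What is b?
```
Trace:
  c=18, b=7, z=3
  c=7, b=3, z=18
  c=25, b=-4, z=18

Final answer: -4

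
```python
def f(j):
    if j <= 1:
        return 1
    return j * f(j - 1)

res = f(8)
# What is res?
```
Call trace:
f(j=8)
  f(j=7)
    f(j=6)
      f(j=5)
        f(j=4)
          f(j=3)
            f(j=2)
              f(j=1)
              -> return 1
            -> return 2
          -> return 6
        -> return 24
      -> return 120
    -> return 720
  -> return 5040
-> return 40320

Final answer: 40320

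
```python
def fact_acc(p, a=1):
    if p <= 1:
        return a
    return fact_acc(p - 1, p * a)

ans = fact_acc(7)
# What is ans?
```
Call trace:
fact_acc(p=7, a=1)
  fact_acc(p=6, a=7)
    fact_acc(p=5, a=42)
      fact_acc(p=4, a=210)
        fact_acc(p=3, a=840)
          fact_acc(p=2, a=2520)
            fact_acc(p=1, a=5040)
            -> return 5040
          -> return 5040
        -> return 5040
      -> return 5040
    -> return 5040
  -> return 5040
-> return 5040

Final answer: 5040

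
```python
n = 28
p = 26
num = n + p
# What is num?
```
Trace:
  n=28
  n=28, p=26
  n=28, p=26, num=54

Final answer: 54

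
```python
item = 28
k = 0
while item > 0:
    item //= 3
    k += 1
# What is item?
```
Trace:
  item=28
  item=28, k=0
  item=9, k=1
  item=3, k=2
  item=1, k=3
  item=0, k=4

Final answer: 0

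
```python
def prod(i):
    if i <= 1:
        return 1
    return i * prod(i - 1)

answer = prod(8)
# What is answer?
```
Call trace:
prod(i=8)
  prod(i=7)
    prod(i=6)
      prod(i=5)
        prod(i=4)
          prod(i=3)
            prod(i=2)
              prod(i=1)
              -> return 1
            -> return 2
          -> return 6
        -> return 24
      -> return 120
    -> return 720
  -> return 5040
-> return 40320

Final answer: 40320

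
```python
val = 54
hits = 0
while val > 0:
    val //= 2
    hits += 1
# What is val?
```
Trace:
  val=54
  val=54, hits=0
  val=27, hits=1
  val=13, hits=2
  val=6, hits=3
  val=3, hits=4
  val=1, hits=5
  val=0, hits=6

Final answer: 0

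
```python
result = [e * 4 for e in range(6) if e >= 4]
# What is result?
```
Trace:
  e=0
  e=1
  e=2
  e=3
  e=4
  e=5
  result=[16, 20]

Final answer: [16, 20]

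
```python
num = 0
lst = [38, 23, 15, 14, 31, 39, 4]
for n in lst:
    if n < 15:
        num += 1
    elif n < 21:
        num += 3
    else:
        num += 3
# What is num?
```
Trace:
  num=0
  num=3, n=38
  num=6, n=23
  num=9, n=15
  num=10, n=14
  num=13, n=31
  num=16, n=39
  num=17, n=4

Final answer: 17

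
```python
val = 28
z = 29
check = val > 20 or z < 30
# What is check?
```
Trace:
  val=28
  val=28, z=29
  val=28, z=29, check=True

Final answer: True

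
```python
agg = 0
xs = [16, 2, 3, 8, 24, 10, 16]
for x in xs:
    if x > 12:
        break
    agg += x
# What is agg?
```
Trace:
  agg=0
  agg=0, x=16

Final answer: 0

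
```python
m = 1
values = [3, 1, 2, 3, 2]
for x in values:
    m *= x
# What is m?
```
Trace:
  m=1
  m=3, x=3
  m=3, x=1
  m=6, x=2
  m=18, x=3
  m=36, x=2

Final answer: 36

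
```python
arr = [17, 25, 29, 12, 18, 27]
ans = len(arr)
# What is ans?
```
Trace:
  arr=[17, 25, 29, 12, 18, 27]
  arr=[17, 25, 29, 12, 18, 27], ans=6

Final answer: 6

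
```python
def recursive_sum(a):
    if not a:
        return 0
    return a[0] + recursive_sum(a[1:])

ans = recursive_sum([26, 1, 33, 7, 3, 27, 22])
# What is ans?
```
Call trace:
recursive_sum(a=[26, 1, 33, 7, 3, 27, 22])
  recursive_sum(a=[1, 33, 7, 3, 27, 22])
    recursive_sum(a=[33, 7, 3, 27, 22])
      recursive_sum(a=[7, 3, 27, 22])
        recursive_sum(a=[3, 27, 22])
          recursive_sum(a=[27, 22])
            recursive_sum(a=[22])
              recursive_sum(a=[])
              -> return 0
            -> return 22
          -> return 49
        -> return 52
      -> return 59
    -> return 92
  -> return 93
-> return 119

Final answer: 119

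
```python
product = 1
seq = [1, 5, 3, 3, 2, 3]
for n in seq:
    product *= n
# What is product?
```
Trace:
  product=1
  product=1, n=1
  product=5, n=5
  product=15, n=3
  product=45, n=3
  product=90, n=2
  product=270, n=3

Final answer: 270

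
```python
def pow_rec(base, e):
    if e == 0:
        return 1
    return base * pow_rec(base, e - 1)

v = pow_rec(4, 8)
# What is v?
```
Call trace:
pow_rec(base=4, e=8)
  pow_rec(base=4, e=7)
    pow_rec(base=4, e=6)
      pow_rec(base=4, e=5)
        pow_rec(base=4, e=4)
          pow_rec(base=4, e=3)
            pow_rec(base=4, e=2)
              pow_rec(base=4, e=1)
                pow_rec(base=4, e=0)
                -> return 1
              -> return 4
            -> return 16
          -> return 64
        -> return 256
      -> return 1024
    -> return 4096
  -> return 16384
-> return 65536

Final answer: 65536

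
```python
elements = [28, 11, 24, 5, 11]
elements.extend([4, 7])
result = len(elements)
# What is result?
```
Trace:
  elements=[28, 11, 24, 5, 11]
  elements=[28, 11, 24, 5, 11, 4, 7]
  elements=[28, 11, 24, 5, 11, 4, 7], result=7

Final answer: 7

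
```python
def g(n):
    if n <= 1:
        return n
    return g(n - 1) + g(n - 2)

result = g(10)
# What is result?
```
Call trace (a repeated sub-call is expanded the first time; later identical calls just restate its return value):
g(n=10)
  g(n=9)
    g(n=8)
      g(n=7)
        g(n=6)
          g(n=5)
            g(n=4)
              g(n=3)
                g(n=2)
                  g(n=1)
                  -> return 1
                  g(n=0)
                  -> return 0
                -> return 1
                g(n=1)
                -> return 1
              -> return 2
              g(n=2) -> return 1  (same call as traced above)
            -> return 3
            g(n=3) -> return 2  (same call as traced above)
          -> return 5
          g(n=4) -> return 3  (same call as traced above)
        -> return 8
        g(n=5) -> return 5  (same call as traced above)
      -> return 13
      g(n=6) -> return 8  (same call as traced above)
    -> return 21
    g(n=7) -> return 13  (same call as traced above)
  -> return 34
  g(n=8) -> return 21  (same call as traced above)
-> return 55

Final answer: 55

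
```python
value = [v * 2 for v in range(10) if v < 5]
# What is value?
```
Trace:
  v=0
  v=1
  v=2
  v=3
  v=4
  v=5
  v=6
  v=7
  v=8
  v=9
  value=[0, 2, 4, 6, 8]

Final answer: [0, 2, 4, 6, 8]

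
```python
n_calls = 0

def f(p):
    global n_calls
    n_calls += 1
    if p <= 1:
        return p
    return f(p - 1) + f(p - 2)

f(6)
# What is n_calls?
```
Call trace (a repeated sub-call is expanded the first time; later identical calls just restate its return value):
f(p=6)
  f(p=5)
    f(p=4)
      f(p=3)
        f(p=2)
          f(p=1)
          -> return 1
          f(p=0)
          -> return 0
        -> return 1
        f(p=1)
        -> return 1
      -> return 2
      f(p=2) -> return 1  (same call as traced above)
    -> return 3
    f(p=3) -> return 2  (same call as traced above)
  -> return 5
  f(p=4) -> return 3  (same call as traced above)
-> return 8

n_calls is incremented once per call, so count the calls in each subtree. Let C(p) = number of calls made by f(p).
C(0) = C(1) = 1 (base case, no recursion); C(p) = 1 + C(p - 1) + C(p - 2) otherwise.
C(2) = 1 + C(1) + C(0) = 1 + 1 + 1 = 3
C(3) = 1 + C(2) + C(1) = 1 + 3 + 1 = 5
C(4) = 1 + C(3) + C(2) = 1 + 5 + 3 = 9
C(5) = 1 + C(4) + C(3) = 1 + 9 + 5 = 15
C(6) = 1 + C(5) + C(4) = 1 + 15 + 9 = 25
n_calls = C(6) = 25

Final answer: 25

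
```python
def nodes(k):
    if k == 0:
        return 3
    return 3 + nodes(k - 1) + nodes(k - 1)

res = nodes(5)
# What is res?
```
Call trace (a repeated sub-call is expanded the first time; later identical calls just restate its return value):
nodes(k=5)
  nodes(k=4)
    nodes(k=3)
      nodes(k=2)
        nodes(k=1)
          nodes(k=0)
          -> return 3
          nodes(k=0)
          -> return 3
        -> return 9
        nodes(k=1) -> return 9  (same call as traced above)
      -> return 21
      nodes(k=2) -> return 21  (same call as traced above)
    -> return 45
    nodes(k=3) -> return 45  (same call as traced above)
  -> return 93
  nodes(k=4) -> return 93  (same call as traced above)
-> return 189

Final answer: 189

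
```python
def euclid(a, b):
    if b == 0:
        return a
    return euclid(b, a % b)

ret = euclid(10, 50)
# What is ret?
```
Call trace:
euclid(a=10, b=50)
  euclid(a=50, b=10)
    euclid(a=10, b=0)
    -> return 10
  -> return 10
-> return 10

Final answer: 10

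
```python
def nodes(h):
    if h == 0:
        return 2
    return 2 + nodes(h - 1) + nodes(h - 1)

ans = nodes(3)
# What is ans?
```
Call trace (a repeated sub-call is expanded the first time; later identical calls just restate its return value):
nodes(h=3)
  nodes(h=2)
    nodes(h=1)
      nodes(h=0)
      -> return 2
      nodes(h=0)
      -> return 2
    -> return 6
    nodes(h=1) -> return 6  (same call as traced above)
  -> return 14
  nodes(h=2) -> return 14  (same call as traced above)
-> return 30

Final answer: 30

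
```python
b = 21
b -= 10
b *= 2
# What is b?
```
Trace:
  b=21
  b=11
  b=22

Final answer: 22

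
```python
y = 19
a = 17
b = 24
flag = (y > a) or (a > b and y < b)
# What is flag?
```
Trace:
  y=19
  y=19, a=17
  y=19, a=17, b=24
  y=19, a=17, b=24, flag=True

Final answer: True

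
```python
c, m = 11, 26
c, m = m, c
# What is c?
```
Trace:
  c=11, m=26
  c=26, m=11

Final answer: 26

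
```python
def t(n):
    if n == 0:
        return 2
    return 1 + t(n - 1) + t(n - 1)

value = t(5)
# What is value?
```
Call trace (a repeated sub-call is expanded the first time; later identical calls just restate its return value):
t(n=5)
  t(n=4)
    t(n=3)
      t(n=2)
        t(n=1)
          t(n=0)
          -> return 2
          t(n=0)
          -> return 2
        -> return 5
        t(n=1) -> return 5  (same call as traced above)
      -> return 11
      t(n=2) -> return 11  (same call as traced above)
    -> return 23
    t(n=3) -> return 23  (same call as traced above)
  -> return 47
  t(n=4) -> return 47  (same call as traced above)
-> return 95

Final answer: 95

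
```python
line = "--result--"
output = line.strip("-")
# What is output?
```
Trace:
  line='--result--'
  line='--result--', output='result'

Final answer: 'result'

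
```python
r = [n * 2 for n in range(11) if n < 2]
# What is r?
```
Trace:
  n=0
  n=1
  n=2
  n=3
  n=4
  n=5
  n=6
  n=7
  n=8
  n=9
  n=10
  r=[0, 2]

Final answer: [0, 2]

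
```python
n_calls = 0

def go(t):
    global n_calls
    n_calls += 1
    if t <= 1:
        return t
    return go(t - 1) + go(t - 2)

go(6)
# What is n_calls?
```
Call trace (a repeated sub-call is expanded the first time; later identical calls just restate its return value):
go(t=6)
  go(t=5)
    go(t=4)
      go(t=3)
        go(t=2)
          go(t=1)
          -> return 1
          go(t=0)
          -> return 0
        -> return 1
        go(t=1)
        -> return 1
      -> return 2
      go(t=2) -> return 1  (same call as traced above)
    -> return 3
    go(t=3) -> return 2  (same call as traced above)
  -> return 5
  go(t=4) -> return 3  (same call as traced above)
-> return 8

n_calls is incremented once per call, so count the calls in each subtree. Let C(t) = number of calls made by go(t).
C(0) = C(1) = 1 (base case, no recursion); C(t) = 1 + C(t - 1) + C(t - 2) otherwise.
C(2) = 1 + C(1) + C(0) = 1 + 1 + 1 = 3
C(3) = 1 + C(2) + C(1) = 1 + 3 + 1 = 5
C(4) = 1 + C(3) + C(2) = 1 + 5 + 3 = 9
C(5) = 1 + C(4) + C(3) = 1 + 9 + 5 = 15
C(6) = 1 + C(5) + C(4) = 1 + 15 + 9 = 25
n_calls = C(6) = 25

Final answer: 25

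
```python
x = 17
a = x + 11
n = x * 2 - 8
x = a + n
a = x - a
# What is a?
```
Trace:
  x=17
  x=17, a=28
  x=17, a=28, n=26
  x=54, a=28, n=26
  x=54, a=26, n=26

Final answer: 26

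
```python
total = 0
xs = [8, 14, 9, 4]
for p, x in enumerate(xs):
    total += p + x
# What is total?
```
Trace:
  total=0
  total=8, p=0, x=8
  total=23, p=1, x=14
  total=34, p=2, x=9
  total=41, p=3, x=4

Final answer: 41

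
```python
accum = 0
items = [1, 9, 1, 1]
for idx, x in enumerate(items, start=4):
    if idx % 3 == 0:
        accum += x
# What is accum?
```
Trace:
  accum=0
  accum=0, idx=4, x=1
  accum=0, idx=5, x=9
  accum=1, idx=6, x=1
  accum=1, idx=7, x=1

Final answer: 1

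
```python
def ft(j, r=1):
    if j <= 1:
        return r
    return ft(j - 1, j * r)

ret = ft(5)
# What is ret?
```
Call trace:
ft(j=5, r=1)
  ft(j=4, r=5)
    ft(j=3, r=20)
      ft(j=2, r=60)
        ft(j=1, r=120)
        -> return 120
      -> return 120
    -> return 120
  -> return 120
-> return 120

Final answer: 120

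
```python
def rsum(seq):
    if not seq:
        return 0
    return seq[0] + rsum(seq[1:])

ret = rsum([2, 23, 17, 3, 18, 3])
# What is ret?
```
Call trace:
rsum(seq=[2, 23, 17, 3, 18, 3])
  rsum(seq=[23, 17, 3, 18, 3])
    rsum(seq=[17, 3, 18, 3])
      rsum(seq=[3, 18, 3])
        rsum(seq=[18, 3])
          rsum(seq=[3])
            rsum(seq=[])
            -> return 0
          -> return 3
        -> return 21
      -> return 24
    -> return 41
  -> return 64
-> return 66

Final answer: 66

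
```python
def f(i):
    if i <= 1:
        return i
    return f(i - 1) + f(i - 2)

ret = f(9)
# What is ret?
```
Call trace (a repeated sub-call is expanded the first time; later identical calls just restate its return value):
f(i=9)
  f(i=8)
    f(i=7)
      f(i=6)
        f(i=5)
          f(i=4)
            f(i=3)
              f(i=2)
                f(i=1)
                -> return 1
                f(i=0)
                -> return 0
              -> return 1
              f(i=1)
              -> return 1
            -> return 2
            f(i=2) -> return 1  (same call as traced above)
          -> return 3
          f(i=3) -> return 2  (same call as traced above)
        -> return 5
        f(i=4) -> return 3  (same call as traced above)
      -> return 8
      f(i=5) -> return 5  (same call as traced above)
    -> return 13
    f(i=6) -> return 8  (same call as traced above)
  -> return 21
  f(i=7) -> return 13  (same call as traced above)
-> return 34

Final answer: 34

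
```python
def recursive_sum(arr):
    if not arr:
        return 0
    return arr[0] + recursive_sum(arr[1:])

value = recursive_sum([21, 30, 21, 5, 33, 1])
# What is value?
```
Call trace:
recursive_sum(arr=[21, 30, 21, 5, 33, 1])
  recursive_sum(arr=[30, 21, 5, 33, 1])
    recursive_sum(arr=[21, 5, 33, 1])
      recursive_sum(arr=[5, 33, 1])
        recursive_sum(arr=[33, 1])
          recursive_sum(arr=[1])
            recursive_sum(arr=[])
            -> return 0
          -> return 1
        -> return 34
      -> return 39
    -> return 60
  -> return 90
-> return 111

Final answer: 111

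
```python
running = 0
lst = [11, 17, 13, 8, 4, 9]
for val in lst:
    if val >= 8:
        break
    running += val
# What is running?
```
Trace:
  running=0
  running=0, val=11

Final answer: 0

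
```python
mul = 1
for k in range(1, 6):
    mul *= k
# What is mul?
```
Trace:
  mul=1
  mul=1, k=1
  mul=2, k=2
  mul=6, k=3
  mul=24, k=4
  mul=120, k=5

Final answer: 120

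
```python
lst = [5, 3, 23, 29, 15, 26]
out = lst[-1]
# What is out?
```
Trace:
  lst=[5, 3, 23, 29, 15, 26]
  lst=[5, 3, 23, 29, 15, 26], out=26

Final answer: 26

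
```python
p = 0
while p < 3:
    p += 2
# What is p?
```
Trace:
  p=0
  p=2
  p=4

Final answer: 4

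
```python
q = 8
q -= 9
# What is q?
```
Trace:
  q=8
  q=-1

Final answer: -1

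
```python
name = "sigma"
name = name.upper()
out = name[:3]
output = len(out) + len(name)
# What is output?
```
Trace:
  name='sigma'
  name='SIGMA'
  name='SIGMA', out='SIG'
  name='SIGMA', out='SIG', output=8

Final answer: 8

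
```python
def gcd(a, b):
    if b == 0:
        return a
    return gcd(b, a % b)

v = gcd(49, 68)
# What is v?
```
Call trace:
gcd(a=49, b=68)
  gcd(a=68, b=49)
    gcd(a=49, b=19)
      gcd(a=19, b=11)
        gcd(a=11, b=8)
          gcd(a=8, b=3)
            gcd(a=3, b=2)
              gcd(a=2, b=1)
                gcd(a=1, b=0)
                -> return 1
              -> return 1
            -> return 1
          -> return 1
        -> return 1
      -> return 1
    -> return 1
  -> return 1
-> return 1

Final answer: 1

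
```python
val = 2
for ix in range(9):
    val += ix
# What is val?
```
Trace:
  val=2
  val=2, ix=0
  val=3, ix=1
  val=5, ix=2
  val=8, ix=3
  val=12, ix=4
  val=17, ix=5
  val=23, ix=6
  val=30, ix=7
  val=38, ix=8

Final answer: 38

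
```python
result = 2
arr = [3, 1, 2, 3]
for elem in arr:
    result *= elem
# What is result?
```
Trace:
  result=2
  result=6, elem=3
  result=6, elem=1
  result=12, elem=2
  result=36, elem=3

Final answer: 36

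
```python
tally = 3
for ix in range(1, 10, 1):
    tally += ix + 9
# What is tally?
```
Trace:
  tally=3
  tally=13, ix=1
  tally=24, ix=2
  tally=36, ix=3
  tally=49, ix=4
  tally=63, ix=5
  tally=78, ix=6
  tally=94, ix=7
  tally=111, ix=8
  tally=129, ix=9

Final answer: 129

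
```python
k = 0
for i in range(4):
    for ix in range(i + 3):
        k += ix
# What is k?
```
Trace:
  k=0
  k=0, i=0, ix=0
  k=1, i=0, ix=1
  k=3, i=0, ix=2
  k=3, i=1, ix=0
  k=4, i=1, ix=1
  k=6, i=1, ix=2
  k=9, i=1, ix=3
  k=9, i=2, ix=0
  k=10, i=2, ix=1
  k=12, i=2, ix=2
  k=15, i=2, ix=3
  k=19, i=2, ix=4
  k=19, i=3, ix=0
  k=20, i=3, ix=1
  k=22, i=3, ix=2
  k=25, i=3, ix=3
  k=29, i=3, ix=4
  k=34, i=3, ix=5

Final answer: 34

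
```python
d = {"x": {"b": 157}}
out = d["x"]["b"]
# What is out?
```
Trace:
  d={'x': {'b': 157}}
  d={'x': {'b': 157}}, out=157

Final answer: 157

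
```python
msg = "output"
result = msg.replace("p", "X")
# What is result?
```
Trace:
  msg='output'
  msg='output', result='outXut'

Final answer: 'outXut'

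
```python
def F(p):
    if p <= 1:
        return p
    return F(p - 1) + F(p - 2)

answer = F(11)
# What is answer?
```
Call trace (a repeated sub-call is expanded the first time; later identical calls just restate its return value):
F(p=11)
  F(p=10)
    F(p=9)
      F(p=8)
        F(p=7)
          F(p=6)
            F(p=5)
              F(p=4)
                F(p=3)
                  F(p=2)
                    F(p=1)
                    -> return 1
                    F(p=0)
                    -> return 0
                  -> return 1
                  F(p=1)
                  -> return 1
                -> return 2
                F(p=2) -> return 1  (same call as traced above)
              -> return 3
              F(p=3) -> return 2  (same call as traced above)
            -> return 5
            F(p=4) -> return 3  (same call as traced above)
          -> return 8
          F(p=5) -> return 5  (same call as traced above)
        -> return 13
        F(p=6) -> return 8  (same call as traced above)
      -> return 21
      F(p=7) -> return 13  (same call as traced above)
    -> return 34
    F(p=8) -> return 21  (same call as traced above)
  -> return 55
  F(p=9) -> return 34  (same call as traced above)
-> return 89

Final answer: 89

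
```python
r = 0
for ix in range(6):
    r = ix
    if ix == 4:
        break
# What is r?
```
Trace:
  r=0
  r=0, ix=0
  r=1, ix=1
  r=2, ix=2
  r=3, ix=3
  r=4, ix=4

Final answer: 4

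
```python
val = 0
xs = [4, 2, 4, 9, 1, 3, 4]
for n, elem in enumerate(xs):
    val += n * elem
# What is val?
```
Trace:
  val=0
  val=0, n=0, elem=4
  val=2, n=1, elem=2
  val=10, n=2, elem=4
  val=37, n=3, elem=9
  val=41, n=4, elem=1
  val=56, n=5, elem=3
  val=80, n=6, elem=4

Final answer: 80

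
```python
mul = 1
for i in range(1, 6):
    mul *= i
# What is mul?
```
Trace:
  mul=1
  mul=1, i=1
  mul=2, i=2
  mul=6, i=3
  mul=24, i=4
  mul=120, i=5

Final answer: 120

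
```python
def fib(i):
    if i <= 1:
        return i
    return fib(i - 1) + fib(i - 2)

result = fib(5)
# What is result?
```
Call trace (a repeated sub-call is expanded the first time; later identical calls just restate its return value):
fib(i=5)
  fib(i=4)
    fib(i=3)
      fib(i=2)
        fib(i=1)
        -> return 1
        fib(i=0)
        -> return 0
      -> return 1
      fib(i=1)
      -> return 1
    -> return 2
    fib(i=2) -> return 1  (same call as traced above)
  -> return 3
  fib(i=3) -> return 2  (same call as traced above)
-> return 5

Final answer: 5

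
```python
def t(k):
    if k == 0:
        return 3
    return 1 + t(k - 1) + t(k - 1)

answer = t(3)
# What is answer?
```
Call trace (a repeated sub-call is expanded the first time; later identical calls just restate its return value):
t(k=3)
  t(k=2)
    t(k=1)
      t(k=0)
      -> return 3
      t(k=0)
      -> return 3
    -> return 7
    t(k=1) -> return 7  (same call as traced above)
  -> return 15
  t(k=2) -> return 15  (same call as traced above)
-> return 31

Final answer: 31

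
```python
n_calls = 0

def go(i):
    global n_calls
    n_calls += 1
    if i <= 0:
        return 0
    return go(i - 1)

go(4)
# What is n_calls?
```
Call trace:
go(i=4)
  go(i=3)
    go(i=2)
      go(i=1)
        go(i=0)
        -> return 0
      -> return 0
    -> return 0
  -> return 0
-> return 0

n_calls is incremented once per call. go is entered once for each i = 4, 3, 2, 1, 0 (the i <= 0 call returns without recursing), i.e. 4 + 1 calls.
n_calls = 5

Final answer: 5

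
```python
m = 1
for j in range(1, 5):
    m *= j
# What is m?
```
Trace:
  m=1
  m=1, j=1
  m=2, j=2
  m=6, j=3
  m=24, j=4

Final answer: 24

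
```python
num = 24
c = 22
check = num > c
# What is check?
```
Trace:
  num=24
  num=24, c=22
  num=24, c=22, check=True

Final answer: True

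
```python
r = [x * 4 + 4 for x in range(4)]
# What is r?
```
Trace:
  x=0
  x=1
  x=2
  x=3
  r=[4, 8, 12, 16]

Final answer: [4, 8, 12, 16]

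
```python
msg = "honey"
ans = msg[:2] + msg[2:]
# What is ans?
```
Trace:
  msg='honey'
  msg='honey', ans='honey'

Final answer: 'honey'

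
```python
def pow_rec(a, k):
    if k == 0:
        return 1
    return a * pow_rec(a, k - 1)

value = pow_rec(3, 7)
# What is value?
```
Call trace:
pow_rec(a=3, k=7)
  pow_rec(a=3, k=6)
    pow_rec(a=3, k=5)
      pow_rec(a=3, k=4)
        pow_rec(a=3, k=3)
          pow_rec(a=3, k=2)
            pow_rec(a=3, k=1)
              pow_rec(a=3, k=0)
              -> return 1
            -> return 3
          -> return 9
        -> return 27
      -> return 81
    -> return 243
  -> return 729
-> return 2187

Final answer: 2187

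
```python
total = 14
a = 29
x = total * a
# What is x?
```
Trace:
  total=14
  total=14, a=29
  total=14, a=29, x=406

Final answer: 406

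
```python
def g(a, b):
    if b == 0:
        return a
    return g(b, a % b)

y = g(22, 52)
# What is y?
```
Call trace:
g(a=22, b=52)
  g(a=52, b=22)
    g(a=22, b=8)
      g(a=8, b=6)
        g(a=6, b=2)
          g(a=2, b=0)
          -> return 2
        -> return 2
      -> return 2
    -> return 2
  -> return 2
-> return 2

Final answer: 2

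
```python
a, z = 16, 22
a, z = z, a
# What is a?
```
Trace:
  a=16, z=22
  a=22, z=16

Final answer: 22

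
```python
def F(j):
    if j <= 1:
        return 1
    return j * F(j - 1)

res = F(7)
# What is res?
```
Call trace:
F(j=7)
  F(j=6)
    F(j=5)
      F(j=4)
        F(j=3)
          F(j=2)
            F(j=1)
            -> return 1
          -> return 2
        -> return 6
      -> return 24
    -> return 120
  -> return 720
-> return 5040

Final answer: 5040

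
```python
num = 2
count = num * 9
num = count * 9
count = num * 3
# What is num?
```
Trace:
  num=2
  num=2, count=18
  num=162, count=18
  num=162, count=486

Final answer: 162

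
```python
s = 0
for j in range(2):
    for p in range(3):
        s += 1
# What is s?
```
Trace:
  s=0
  s=1, j=0, p=0
  s=2, j=0, p=1
  s=3, j=0, p=2
  s=4, j=1, p=0
  s=5, j=1, p=1
  s=6, j=1, p=2

Final answer: 6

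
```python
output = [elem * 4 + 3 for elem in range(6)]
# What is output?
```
Trace:
  elem=0
  elem=1
  elem=2
  elem=3
  elem=4
  elem=5
  output=[3, 7, 11, 15, 19, 23]

Final answer: [3, 7, 11, 15, 19, 23]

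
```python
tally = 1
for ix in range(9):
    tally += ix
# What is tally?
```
Trace:
  tally=1
  tally=1, ix=0
  tally=2, ix=1
  tally=4, ix=2
  tally=7, ix=3
  tally=11, ix=4
  tally=16, ix=5
  tally=22, ix=6
  tally=29, ix=7
  tally=37, ix=8

Final answer: 37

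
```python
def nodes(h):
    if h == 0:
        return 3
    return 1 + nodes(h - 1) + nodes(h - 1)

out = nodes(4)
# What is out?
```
Call trace (a repeated sub-call is expanded the first time; later identical calls just restate its return value):
nodes(h=4)
  nodes(h=3)
    nodes(h=2)
      nodes(h=1)
        nodes(h=0)
        -> return 3
        nodes(h=0)
        -> return 3
      -> return 7
      nodes(h=1) -> return 7  (same call as traced above)
    -> return 15
    nodes(h=2) -> return 15  (same call as traced above)
  -> return 31
  nodes(h=3) -> return 31  (same call as traced above)
-> return 63

Final answer: 63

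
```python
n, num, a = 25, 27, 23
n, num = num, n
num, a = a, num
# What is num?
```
Trace:
  n=25, num=27, a=23
  n=27, num=25, a=23
  n=27, num=23, a=25

Final answer: 23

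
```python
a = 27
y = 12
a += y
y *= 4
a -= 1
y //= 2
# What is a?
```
Trace:
  a=27
  a=27, y=12
  a=39, y=12
  a=39, y=48
  a=38, y=48
  a=38, y=24

Final answer: 38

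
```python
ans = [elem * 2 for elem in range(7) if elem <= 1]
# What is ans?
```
Trace:
  elem=0
  elem=1
  elem=2
  elem=3
  elem=4
  elem=5
  elem=6
  ans=[0, 2]

Final answer: [0, 2]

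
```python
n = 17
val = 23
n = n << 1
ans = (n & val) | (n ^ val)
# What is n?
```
Trace:
  n=17
  n=17, val=23
  n=34, val=23
  n=34, val=23, ans=55

Final answer: 34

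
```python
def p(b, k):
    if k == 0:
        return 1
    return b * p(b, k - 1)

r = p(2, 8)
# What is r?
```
Call trace:
p(b=2, k=8)
  p(b=2, k=7)
    p(b=2, k=6)
      p(b=2, k=5)
        p(b=2, k=4)
          p(b=2, k=3)
            p(b=2, k=2)
              p(b=2, k=1)
                p(b=2, k=0)
                -> return 1
              -> return 2
            -> return 4
          -> return 8
        -> return 16
      -> return 32
    -> return 64
  -> return 128
-> return 256

Final answer: 256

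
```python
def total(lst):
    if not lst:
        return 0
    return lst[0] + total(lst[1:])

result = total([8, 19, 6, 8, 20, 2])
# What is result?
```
Call trace:
total(lst=[8, 19, 6, 8, 20, 2])
  total(lst=[19, 6, 8, 20, 2])
    total(lst=[6, 8, 20, 2])
      total(lst=[8, 20, 2])
        total(lst=[20, 2])
          total(lst=[2])
            total(lst=[])
            -> return 0
          -> return 2
        -> return 22
      -> return 30
    -> return 36
  -> return 55
-> return 63

Final answer: 63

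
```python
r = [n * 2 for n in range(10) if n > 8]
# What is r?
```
Trace:
  n=0
  n=1
  n=2
  n=3
  n=4
  n=5
  n=6
  n=7
  n=8
  n=9
  r=[18]

Final answer: [18]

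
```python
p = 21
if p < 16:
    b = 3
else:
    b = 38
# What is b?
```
Trace:
  p=21
  p=21, b=38

Final answer: 38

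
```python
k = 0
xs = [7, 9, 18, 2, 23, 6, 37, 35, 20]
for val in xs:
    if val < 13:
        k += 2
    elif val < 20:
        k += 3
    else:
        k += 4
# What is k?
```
Trace:
  k=0
  k=2, val=7
  k=4, val=9
  k=7, val=18
  k=9, val=2
  k=13, val=23
  k=15, val=6
  k=19, val=37
  k=23, val=35
  k=27, val=20

Final answer: 27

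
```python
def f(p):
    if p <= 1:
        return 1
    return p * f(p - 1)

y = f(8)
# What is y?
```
Call trace:
f(p=8)
  f(p=7)
    f(p=6)
      f(p=5)
        f(p=4)
          f(p=3)
            f(p=2)
              f(p=1)
              -> return 1
            -> return 2
          -> return 6
        -> return 24
      -> return 120
    -> return 720
  -> return 5040
-> return 40320

Final answer: 40320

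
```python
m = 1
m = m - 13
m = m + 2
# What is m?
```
Trace:
  m=1
  m=-12
  m=-10

Final answer: -10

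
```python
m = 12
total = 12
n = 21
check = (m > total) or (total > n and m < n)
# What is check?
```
Trace:
  m=12
  m=12, total=12
  m=12, total=12, n=21
  m=12, total=12, n=21, check=False

Final answer: False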